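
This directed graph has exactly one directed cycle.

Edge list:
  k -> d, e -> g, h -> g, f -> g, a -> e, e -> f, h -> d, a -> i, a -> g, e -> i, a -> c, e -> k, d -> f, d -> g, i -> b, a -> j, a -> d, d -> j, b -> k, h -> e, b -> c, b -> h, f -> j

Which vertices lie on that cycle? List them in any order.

b, e, h, i

DFS with gray/black marking from i:
i gray
  b gray
    c gray
    c black
    k gray
      d gray
        j gray
        j black
        g gray
        g black
        f gray
          f→j: j black — skip
          f→g: g black — skip
        f black
      d black
    k black
    h gray
      e gray
        e→k: k black — skip
        e→i: i is gray → back edge
Back edge closes the cycle i → b → h → e → i; its vertices are {b, e, h, i}.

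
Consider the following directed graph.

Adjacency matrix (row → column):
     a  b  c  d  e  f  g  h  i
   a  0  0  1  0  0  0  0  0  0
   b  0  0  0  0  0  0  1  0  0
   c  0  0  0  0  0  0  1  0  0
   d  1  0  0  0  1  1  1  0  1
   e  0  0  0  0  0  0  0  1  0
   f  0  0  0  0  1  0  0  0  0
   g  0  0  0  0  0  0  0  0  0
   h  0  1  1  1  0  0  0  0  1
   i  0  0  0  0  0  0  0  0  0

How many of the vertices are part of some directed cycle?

A vertex is on a directed cycle iff it belongs to a strongly connected component of size ≥ 2 (or has a self-loop).
The vertices on cycles are {d, e, f, h} — 4 in total.

4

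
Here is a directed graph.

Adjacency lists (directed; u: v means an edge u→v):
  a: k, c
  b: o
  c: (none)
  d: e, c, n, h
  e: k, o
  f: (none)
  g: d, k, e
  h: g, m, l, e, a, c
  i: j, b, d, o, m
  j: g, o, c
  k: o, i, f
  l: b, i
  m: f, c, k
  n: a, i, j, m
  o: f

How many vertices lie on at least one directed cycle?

11

A vertex is on a directed cycle iff it belongs to a strongly connected component of size ≥ 2 (or has a self-loop).
The vertices on cycles are {a, d, e, g, h, i, j, k, l, m, n} — 11 in total.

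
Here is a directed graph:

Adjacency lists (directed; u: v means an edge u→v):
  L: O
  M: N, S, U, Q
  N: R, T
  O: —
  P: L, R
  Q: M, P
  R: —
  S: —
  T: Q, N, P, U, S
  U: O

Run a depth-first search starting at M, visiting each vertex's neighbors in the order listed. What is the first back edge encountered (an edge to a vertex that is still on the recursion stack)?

DFS from M (visiting each vertex's neighbors in the order listed); mark gray on enter, black on exit:
M gray
  N gray
    R gray
    R black
    T gray
      Q gray
        Q→M: M is gray → back edge
First back edge: Q → M.

Q→M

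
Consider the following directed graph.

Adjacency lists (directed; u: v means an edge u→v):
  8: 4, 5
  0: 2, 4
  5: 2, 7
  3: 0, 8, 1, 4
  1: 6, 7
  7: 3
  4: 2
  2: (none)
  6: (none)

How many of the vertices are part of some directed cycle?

5

A vertex is on a directed cycle iff it belongs to a strongly connected component of size ≥ 2 (or has a self-loop).
The vertices on cycles are {1, 3, 5, 7, 8} — 5 in total.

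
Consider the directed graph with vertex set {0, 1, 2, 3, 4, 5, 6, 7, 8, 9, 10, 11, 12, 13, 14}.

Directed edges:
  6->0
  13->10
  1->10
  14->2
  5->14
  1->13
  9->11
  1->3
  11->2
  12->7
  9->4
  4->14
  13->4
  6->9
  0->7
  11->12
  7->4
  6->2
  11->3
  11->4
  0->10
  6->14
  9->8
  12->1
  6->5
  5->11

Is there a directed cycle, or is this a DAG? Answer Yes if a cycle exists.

No

DFS with white/gray/black marking, starting from 0:
0 gray
  7 gray
    4 gray
      14 gray
        2 gray
        2 black
      14 black
    4 black
  7 black
  10 gray
  10 black
0 black
1 gray
  3 gray
  3 black
  13 gray
    13→10: 10 black — skip
    13→4: 4 black — skip
  13 black
  1→10: 10 black — skip
1 black
5 gray
  11 gray
    11→4: 4 black — skip
    11→2: 2 black — skip
    12 gray
      12→1: 1 black — skip
      12→7: 7 black — skip
    12 black
    11→3: 3 black — skip
  11 black
  5→14: 14 black — skip
5 black
6 gray
  6→5: 5 black — skip
  6→0: 0 black — skip
  6→14: 14 black — skip
  6→2: 2 black — skip
  9 gray
    9→11: 11 black — skip
    9→4: 4 black — skip
    8 gray
    8 black
  9 black
6 black
Every edge goes to a white or black vertex — no back edge, so the graph is acyclic.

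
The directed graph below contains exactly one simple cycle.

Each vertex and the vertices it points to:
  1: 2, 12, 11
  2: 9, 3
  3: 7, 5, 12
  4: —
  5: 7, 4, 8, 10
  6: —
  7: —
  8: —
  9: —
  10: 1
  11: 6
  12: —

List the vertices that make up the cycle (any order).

1, 2, 3, 5, 10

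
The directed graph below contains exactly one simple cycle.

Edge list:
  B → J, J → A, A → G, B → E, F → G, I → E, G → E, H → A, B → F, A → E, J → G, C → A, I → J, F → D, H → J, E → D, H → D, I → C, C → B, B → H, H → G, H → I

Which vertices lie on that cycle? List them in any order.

B, C, H, I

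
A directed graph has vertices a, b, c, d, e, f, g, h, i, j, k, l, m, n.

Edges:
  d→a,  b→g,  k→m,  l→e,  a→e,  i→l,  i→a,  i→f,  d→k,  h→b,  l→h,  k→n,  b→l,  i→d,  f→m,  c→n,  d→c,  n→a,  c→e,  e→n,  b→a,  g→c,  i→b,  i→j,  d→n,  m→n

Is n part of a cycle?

Yes

n is on a cycle iff n can reach itself via ≥1 edge.
n → a → e → n — yes.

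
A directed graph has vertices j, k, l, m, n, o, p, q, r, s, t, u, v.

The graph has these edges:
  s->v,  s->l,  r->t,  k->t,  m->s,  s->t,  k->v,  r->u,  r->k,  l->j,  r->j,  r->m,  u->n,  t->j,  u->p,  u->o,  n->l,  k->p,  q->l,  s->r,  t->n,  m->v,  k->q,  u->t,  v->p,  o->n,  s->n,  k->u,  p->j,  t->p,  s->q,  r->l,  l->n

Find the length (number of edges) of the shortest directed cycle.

2

For each vertex v, BFS finds the shortest path from v back to v.
The shortest such closed walk is l → n → l, length 2.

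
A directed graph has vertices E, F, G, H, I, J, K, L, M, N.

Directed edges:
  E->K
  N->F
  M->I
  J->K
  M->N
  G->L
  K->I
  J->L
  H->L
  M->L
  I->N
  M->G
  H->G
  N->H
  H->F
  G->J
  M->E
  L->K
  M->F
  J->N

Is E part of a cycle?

No

E lies on a cycle iff there is a path from E back to itself.
Exploring from E, it never reaches itself; equivalently, its strongly connected component is a singleton.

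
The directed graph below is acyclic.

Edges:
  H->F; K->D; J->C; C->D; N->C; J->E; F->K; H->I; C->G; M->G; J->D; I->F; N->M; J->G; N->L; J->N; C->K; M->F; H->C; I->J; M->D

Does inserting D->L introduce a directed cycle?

No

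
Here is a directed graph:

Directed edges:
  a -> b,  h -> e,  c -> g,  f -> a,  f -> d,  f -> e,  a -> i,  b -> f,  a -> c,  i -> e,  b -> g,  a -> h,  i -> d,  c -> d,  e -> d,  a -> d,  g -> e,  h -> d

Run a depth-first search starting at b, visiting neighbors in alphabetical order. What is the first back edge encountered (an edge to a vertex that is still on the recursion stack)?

a→b

DFS from b (visiting neighbors in alphabetical order); mark gray on enter, black on exit:
b gray
  f gray
    a gray
      a→b: b is gray → back edge
First back edge: a → b.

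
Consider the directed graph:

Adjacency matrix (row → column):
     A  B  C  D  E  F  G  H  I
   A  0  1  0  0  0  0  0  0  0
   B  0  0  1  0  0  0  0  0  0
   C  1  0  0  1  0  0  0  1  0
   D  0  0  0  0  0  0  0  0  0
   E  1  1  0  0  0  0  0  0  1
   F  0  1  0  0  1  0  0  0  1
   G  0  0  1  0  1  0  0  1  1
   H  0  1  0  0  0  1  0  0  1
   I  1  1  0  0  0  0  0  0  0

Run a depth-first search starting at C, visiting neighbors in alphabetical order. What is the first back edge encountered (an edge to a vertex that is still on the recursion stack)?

DFS from C (visiting neighbors in alphabetical order); mark gray on enter, black on exit:
C gray
  A gray
    B gray
      B→C: C is gray → back edge
First back edge: B → C.

B->C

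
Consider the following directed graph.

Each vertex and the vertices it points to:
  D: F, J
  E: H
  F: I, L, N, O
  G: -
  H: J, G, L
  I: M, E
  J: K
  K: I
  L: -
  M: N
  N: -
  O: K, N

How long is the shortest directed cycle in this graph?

For each vertex v, BFS finds the shortest path from v back to v.
The shortest such closed walk is I → E → H → J → K → I, length 5.

5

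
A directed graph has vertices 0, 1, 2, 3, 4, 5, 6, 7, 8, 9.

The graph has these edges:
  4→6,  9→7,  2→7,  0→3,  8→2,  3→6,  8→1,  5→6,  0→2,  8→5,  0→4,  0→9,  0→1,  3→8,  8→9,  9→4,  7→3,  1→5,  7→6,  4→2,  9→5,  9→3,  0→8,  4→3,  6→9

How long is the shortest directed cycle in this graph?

3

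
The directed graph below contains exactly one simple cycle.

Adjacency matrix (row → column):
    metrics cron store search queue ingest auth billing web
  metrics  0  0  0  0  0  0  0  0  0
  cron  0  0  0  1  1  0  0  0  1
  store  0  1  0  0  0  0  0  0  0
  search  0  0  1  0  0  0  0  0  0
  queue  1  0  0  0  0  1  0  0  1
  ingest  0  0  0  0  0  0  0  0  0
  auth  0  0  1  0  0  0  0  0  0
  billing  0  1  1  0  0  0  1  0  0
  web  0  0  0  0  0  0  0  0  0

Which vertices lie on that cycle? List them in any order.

cron, store, search

DFS with gray/black marking from cron:
cron gray
  queue gray
    web gray
    web black
    ingest gray
    ingest black
    metrics gray
    metrics black
  queue black
  search gray
    store gray
      store→cron: cron is gray → back edge
Back edge closes the cycle cron → search → store → cron; its vertices are {cron, store, search}.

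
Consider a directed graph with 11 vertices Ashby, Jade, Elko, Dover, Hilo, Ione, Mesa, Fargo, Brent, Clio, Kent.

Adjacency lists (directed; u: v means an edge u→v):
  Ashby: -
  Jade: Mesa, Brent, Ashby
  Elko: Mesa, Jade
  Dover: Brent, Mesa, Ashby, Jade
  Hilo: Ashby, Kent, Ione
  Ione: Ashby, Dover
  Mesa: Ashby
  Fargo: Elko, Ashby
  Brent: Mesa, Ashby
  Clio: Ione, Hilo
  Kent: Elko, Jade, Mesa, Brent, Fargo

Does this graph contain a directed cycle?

No

DFS with white/gray/black marking, starting from Jade:
Jade gray
  Mesa gray
    Ashby gray
    Ashby black
  Mesa black
  Brent gray
    Brent→Mesa: Mesa black — skip
    Brent→Ashby: Ashby black — skip
  Brent black
  Jade→Ashby: Ashby black — skip
Jade black
Elko gray
  Elko→Mesa: Mesa black — skip
  Elko→Jade: Jade black — skip
Elko black
Dover gray
  Dover→Brent: Brent black — skip
  Dover→Mesa: Mesa black — skip
  Dover→Ashby: Ashby black — skip
  Dover→Jade: Jade black — skip
Dover black
Hilo gray
  Hilo→Ashby: Ashby black — skip
  Kent gray
    Kent→Elko: Elko black — skip
    Kent→Jade: Jade black — skip
    Kent→Mesa: Mesa black — skip
    Kent→Brent: Brent black — skip
    Fargo gray
      Fargo→Elko: Elko black — skip
      Fargo→Ashby: Ashby black — skip
    Fargo black
  Kent black
  Ione gray
    Ione→Ashby: Ashby black — skip
    Ione→Dover: Dover black — skip
  Ione black
Hilo black
Clio gray
  Clio→Ione: Ione black — skip
  Clio→Hilo: Hilo black — skip
Clio black
Every edge goes to a white or black vertex — no back edge, so the graph is acyclic.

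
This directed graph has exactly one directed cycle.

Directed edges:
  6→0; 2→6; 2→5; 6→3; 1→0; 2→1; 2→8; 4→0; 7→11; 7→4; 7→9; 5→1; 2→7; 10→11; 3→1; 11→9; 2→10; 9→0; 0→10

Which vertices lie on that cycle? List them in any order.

DFS with gray/black marking from 10:
10 gray
  11 gray
    9 gray
      0 gray
        0→10: 10 is gray → back edge
Back edge closes the cycle 10 → 11 → 9 → 0 → 10; its vertices are {0, 9, 10, 11}.

0, 9, 10, 11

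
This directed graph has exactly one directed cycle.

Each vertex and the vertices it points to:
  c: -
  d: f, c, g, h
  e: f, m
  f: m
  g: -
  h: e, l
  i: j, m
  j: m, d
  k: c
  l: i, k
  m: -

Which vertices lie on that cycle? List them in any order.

d, h, i, j, l

DFS with gray/black marking from h:
h gray
  e gray
    f gray
      m gray
      m black
    f black
    e→m: m black — skip
  e black
  l gray
    i gray
      j gray
        j→m: m black — skip
        d gray
          d→f: f black — skip
          c gray
          c black
          g gray
          g black
          d→h: h is gray → back edge
Back edge closes the cycle h → l → i → j → d → h; its vertices are {d, h, i, j, l}.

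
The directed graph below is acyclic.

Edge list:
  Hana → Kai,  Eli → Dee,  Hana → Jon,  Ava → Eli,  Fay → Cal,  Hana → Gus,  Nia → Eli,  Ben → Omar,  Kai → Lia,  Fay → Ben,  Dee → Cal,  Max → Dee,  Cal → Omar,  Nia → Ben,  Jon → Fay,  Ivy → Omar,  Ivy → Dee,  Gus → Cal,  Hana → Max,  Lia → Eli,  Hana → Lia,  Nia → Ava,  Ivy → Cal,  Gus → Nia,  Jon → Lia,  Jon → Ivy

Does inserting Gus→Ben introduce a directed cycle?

No

Adding Gus→Ben creates a cycle iff Ben can already reach Gus.
Explore from Ben: no path reaches Gus. The graph stays acyclic.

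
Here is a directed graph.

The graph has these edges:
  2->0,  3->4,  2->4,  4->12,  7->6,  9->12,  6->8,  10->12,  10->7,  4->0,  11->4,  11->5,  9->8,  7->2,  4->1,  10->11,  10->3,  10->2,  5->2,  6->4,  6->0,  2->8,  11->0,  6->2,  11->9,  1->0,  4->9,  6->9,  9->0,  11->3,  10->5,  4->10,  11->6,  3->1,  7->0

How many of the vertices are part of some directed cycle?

A vertex is on a directed cycle iff it belongs to a strongly connected component of size ≥ 2 (or has a self-loop).
The vertices on cycles are {2, 3, 4, 5, 6, 7, 10, 11} — 8 in total.

8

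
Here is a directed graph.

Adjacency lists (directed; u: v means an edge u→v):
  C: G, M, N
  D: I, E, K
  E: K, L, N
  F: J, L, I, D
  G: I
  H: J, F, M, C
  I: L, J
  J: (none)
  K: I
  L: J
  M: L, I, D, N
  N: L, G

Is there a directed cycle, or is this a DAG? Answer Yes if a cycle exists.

No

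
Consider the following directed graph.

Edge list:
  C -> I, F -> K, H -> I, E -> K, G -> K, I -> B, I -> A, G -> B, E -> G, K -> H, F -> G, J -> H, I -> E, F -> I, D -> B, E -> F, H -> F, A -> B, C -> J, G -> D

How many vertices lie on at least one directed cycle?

6

A vertex is on a directed cycle iff it belongs to a strongly connected component of size ≥ 2 (or has a self-loop).
The vertices on cycles are {E, F, G, H, I, K} — 6 in total.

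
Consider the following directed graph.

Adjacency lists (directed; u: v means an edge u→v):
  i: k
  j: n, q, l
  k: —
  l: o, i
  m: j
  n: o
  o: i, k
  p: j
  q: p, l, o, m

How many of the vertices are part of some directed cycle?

4

A vertex is on a directed cycle iff it belongs to a strongly connected component of size ≥ 2 (or has a self-loop).
The vertices on cycles are {j, m, p, q} — 4 in total.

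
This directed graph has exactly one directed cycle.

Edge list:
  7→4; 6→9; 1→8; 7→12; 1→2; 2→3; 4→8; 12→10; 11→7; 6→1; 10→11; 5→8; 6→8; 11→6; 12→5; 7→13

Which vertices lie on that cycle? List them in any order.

7, 10, 11, 12

DFS with gray/black marking from 11:
11 gray
  6 gray
    1 gray
      2 gray
        3 gray
        3 black
      2 black
      8 gray
      8 black
    1 black
    9 gray
    9 black
    6→8: 8 black — skip
  6 black
  7 gray
    12 gray
      5 gray
        5→8: 8 black — skip
      5 black
      10 gray
        10→11: 11 is gray → back edge
Back edge closes the cycle 11 → 7 → 12 → 10 → 11; its vertices are {7, 10, 11, 12}.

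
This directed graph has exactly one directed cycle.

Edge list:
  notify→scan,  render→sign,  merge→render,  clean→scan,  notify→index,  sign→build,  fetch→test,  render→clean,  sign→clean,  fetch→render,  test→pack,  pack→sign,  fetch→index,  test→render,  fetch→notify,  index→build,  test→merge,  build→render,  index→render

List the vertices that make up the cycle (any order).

sign, build, render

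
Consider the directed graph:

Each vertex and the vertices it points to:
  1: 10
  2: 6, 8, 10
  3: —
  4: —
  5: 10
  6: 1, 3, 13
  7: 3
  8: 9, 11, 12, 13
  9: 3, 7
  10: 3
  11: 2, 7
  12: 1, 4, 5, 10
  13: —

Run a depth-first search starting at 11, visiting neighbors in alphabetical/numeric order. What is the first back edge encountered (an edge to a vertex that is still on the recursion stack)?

DFS from 11 (visiting neighbors in alphabetical/numeric order); mark gray on enter, black on exit:
11 gray
  2 gray
    6 gray
      1 gray
        10 gray
          3 gray
          3 black
        10 black
      1 black
      6→3: 3 black — skip
      13 gray
      13 black
    6 black
    8 gray
      9 gray
        9→3: 3 black — skip
        7 gray
          7→3: 3 black — skip
        7 black
      9 black
      8→11: 11 is gray → back edge
First back edge: 8 → 11.

8→11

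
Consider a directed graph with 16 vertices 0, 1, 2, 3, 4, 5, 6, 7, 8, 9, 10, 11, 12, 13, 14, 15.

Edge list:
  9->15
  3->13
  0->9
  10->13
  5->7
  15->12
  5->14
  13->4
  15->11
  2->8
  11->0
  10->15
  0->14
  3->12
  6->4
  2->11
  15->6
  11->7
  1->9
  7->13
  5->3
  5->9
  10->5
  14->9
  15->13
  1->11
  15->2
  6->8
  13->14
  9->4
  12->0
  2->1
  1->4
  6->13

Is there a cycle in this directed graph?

DFS with white/gray/black marking, starting from 1:
1 gray
  4 gray
  4 black
  11 gray
    0 gray
      9 gray
        9→4: 4 black — skip
        15 gray
          12 gray
            12→0: 0 is gray → back edge
Back edge found, so a cycle exists: 0 → 9 → 15 → 12 → 0.

Yes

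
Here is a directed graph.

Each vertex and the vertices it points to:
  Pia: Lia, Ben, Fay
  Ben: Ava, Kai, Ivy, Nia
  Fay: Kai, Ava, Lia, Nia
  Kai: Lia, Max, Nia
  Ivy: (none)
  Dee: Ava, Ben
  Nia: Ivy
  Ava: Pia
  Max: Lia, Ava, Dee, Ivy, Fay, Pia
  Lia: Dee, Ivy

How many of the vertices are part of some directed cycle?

A vertex is on a directed cycle iff it belongs to a strongly connected component of size ≥ 2 (or has a self-loop).
The vertices on cycles are {Ava, Ben, Dee, Fay, Kai, Lia, Max, Pia} — 8 in total.

8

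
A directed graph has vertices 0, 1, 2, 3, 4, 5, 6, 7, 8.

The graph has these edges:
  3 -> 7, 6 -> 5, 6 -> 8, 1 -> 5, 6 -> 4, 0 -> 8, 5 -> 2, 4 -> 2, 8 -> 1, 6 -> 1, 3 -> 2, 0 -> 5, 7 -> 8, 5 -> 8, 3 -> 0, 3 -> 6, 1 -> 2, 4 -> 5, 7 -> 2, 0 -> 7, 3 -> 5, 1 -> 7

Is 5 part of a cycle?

Yes

5 is on a cycle iff 5 can reach itself via ≥1 edge.
5 → 8 → 1 → 5 — yes.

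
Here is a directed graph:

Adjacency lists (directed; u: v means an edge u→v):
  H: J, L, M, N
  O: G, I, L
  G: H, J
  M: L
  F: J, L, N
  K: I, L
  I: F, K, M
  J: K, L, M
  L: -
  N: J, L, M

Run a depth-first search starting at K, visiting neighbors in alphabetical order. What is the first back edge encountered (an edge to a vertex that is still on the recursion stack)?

J→K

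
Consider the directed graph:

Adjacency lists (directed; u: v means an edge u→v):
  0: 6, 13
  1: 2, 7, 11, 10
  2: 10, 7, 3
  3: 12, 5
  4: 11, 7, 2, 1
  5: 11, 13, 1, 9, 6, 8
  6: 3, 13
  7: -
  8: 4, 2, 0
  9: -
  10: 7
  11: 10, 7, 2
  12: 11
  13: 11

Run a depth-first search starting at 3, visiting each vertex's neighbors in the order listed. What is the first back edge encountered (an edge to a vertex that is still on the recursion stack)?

DFS from 3 (visiting each vertex's neighbors in the order listed); mark gray on enter, black on exit:
3 gray
  12 gray
    11 gray
      10 gray
        7 gray
        7 black
      10 black
      11→7: 7 black — skip
      2 gray
        2→10: 10 black — skip
        2→7: 7 black — skip
        2→3: 3 is gray → back edge
First back edge: 2 → 3.

2->3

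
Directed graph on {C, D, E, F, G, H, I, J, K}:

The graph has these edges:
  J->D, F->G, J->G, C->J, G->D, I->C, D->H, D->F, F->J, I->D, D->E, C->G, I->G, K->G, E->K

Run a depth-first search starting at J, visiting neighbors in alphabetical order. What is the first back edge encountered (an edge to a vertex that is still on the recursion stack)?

G→D

DFS from J (visiting neighbors in alphabetical order); mark gray on enter, black on exit:
J gray
  D gray
    E gray
      K gray
        G gray
          G→D: D is gray → back edge
First back edge: G → D.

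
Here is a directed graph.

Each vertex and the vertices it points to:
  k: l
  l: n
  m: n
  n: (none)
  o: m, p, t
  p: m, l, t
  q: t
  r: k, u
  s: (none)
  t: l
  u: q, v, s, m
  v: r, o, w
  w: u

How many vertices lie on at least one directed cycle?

A vertex is on a directed cycle iff it belongs to a strongly connected component of size ≥ 2 (or has a self-loop).
The vertices on cycles are {r, u, v, w} — 4 in total.

4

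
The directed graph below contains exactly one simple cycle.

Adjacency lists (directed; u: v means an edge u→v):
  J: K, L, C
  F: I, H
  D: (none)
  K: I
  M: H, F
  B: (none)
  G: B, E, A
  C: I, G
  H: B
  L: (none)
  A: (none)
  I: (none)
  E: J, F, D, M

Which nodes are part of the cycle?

C, E, G, J

DFS with gray/black marking from G:
G gray
  B gray
  B black
  E gray
    J gray
      K gray
        I gray
        I black
      K black
      L gray
      L black
      C gray
        C→I: I black — skip
        C→G: G is gray → back edge
Back edge closes the cycle G → E → J → C → G; its vertices are {C, E, G, J}.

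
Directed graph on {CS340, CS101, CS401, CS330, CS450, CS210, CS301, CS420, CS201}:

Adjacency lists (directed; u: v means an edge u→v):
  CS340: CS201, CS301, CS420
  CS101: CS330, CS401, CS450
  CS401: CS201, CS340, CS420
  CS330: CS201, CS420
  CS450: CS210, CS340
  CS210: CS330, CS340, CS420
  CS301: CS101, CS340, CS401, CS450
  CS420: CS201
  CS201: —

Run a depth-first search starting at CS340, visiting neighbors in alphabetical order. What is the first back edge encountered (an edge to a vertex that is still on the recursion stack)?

CS401→CS340

DFS from CS340 (visiting neighbors in alphabetical order); mark gray on enter, black on exit:
CS340 gray
  CS201 gray
  CS201 black
  CS301 gray
    CS101 gray
      CS330 gray
        CS330→CS201: CS201 black — skip
        CS420 gray
          CS420→CS201: CS201 black — skip
        CS420 black
      CS330 black
      CS401 gray
        CS401→CS201: CS201 black — skip
        CS401→CS340: CS340 is gray → back edge
First back edge: CS401 → CS340.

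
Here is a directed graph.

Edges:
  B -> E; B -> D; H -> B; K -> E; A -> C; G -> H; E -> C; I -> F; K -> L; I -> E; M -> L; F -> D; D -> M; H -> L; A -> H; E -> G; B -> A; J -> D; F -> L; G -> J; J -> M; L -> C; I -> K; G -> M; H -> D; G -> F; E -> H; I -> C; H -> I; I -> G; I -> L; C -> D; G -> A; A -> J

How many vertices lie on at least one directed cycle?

A vertex is on a directed cycle iff it belongs to a strongly connected component of size ≥ 2 (or has a self-loop).
The vertices on cycles are {A, B, C, D, E, G, H, I, K, L, M} — 11 in total.

11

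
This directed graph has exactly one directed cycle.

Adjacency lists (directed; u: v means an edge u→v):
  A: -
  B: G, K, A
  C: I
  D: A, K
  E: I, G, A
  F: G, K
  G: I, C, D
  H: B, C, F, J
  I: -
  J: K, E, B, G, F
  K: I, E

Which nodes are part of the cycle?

D, E, G, K

DFS with gray/black marking from E:
E gray
  I gray
  I black
  G gray
    G→I: I black — skip
    C gray
      C→I: I black — skip
    C black
    D gray
      A gray
      A black
      K gray
        K→I: I black — skip
        K→E: E is gray → back edge
Back edge closes the cycle E → G → D → K → E; its vertices are {D, E, G, K}.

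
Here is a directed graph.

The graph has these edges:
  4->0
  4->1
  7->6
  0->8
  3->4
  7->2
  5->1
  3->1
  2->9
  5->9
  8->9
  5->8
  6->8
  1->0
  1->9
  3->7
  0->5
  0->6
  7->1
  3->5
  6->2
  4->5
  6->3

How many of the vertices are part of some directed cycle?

A vertex is on a directed cycle iff it belongs to a strongly connected component of size ≥ 2 (or has a self-loop).
The vertices on cycles are {0, 1, 3, 4, 5, 6, 7} — 7 in total.

7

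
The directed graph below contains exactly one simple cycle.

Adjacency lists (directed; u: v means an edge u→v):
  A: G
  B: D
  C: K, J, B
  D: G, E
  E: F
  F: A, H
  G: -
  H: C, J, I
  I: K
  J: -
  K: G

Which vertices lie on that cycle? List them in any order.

DFS with gray/black marking from E:
E gray
  F gray
    A gray
      G gray
      G black
    A black
    H gray
      C gray
        K gray
          K→G: G black — skip
        K black
        J gray
        J black
        B gray
          D gray
            D→G: G black — skip
            D→E: E is gray → back edge
Back edge closes the cycle E → F → H → C → B → D → E; its vertices are {B, C, D, E, F, H}.

B, C, D, E, F, H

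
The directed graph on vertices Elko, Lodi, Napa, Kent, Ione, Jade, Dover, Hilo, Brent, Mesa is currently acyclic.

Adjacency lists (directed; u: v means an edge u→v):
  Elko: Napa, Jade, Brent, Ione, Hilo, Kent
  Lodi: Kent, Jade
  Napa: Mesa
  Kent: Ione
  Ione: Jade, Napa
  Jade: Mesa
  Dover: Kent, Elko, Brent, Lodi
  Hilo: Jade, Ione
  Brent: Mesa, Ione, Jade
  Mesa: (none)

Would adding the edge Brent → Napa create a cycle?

No

Adding Brent→Napa creates a cycle iff Napa can already reach Brent.
Explore from Napa: no path reaches Brent. The graph stays acyclic.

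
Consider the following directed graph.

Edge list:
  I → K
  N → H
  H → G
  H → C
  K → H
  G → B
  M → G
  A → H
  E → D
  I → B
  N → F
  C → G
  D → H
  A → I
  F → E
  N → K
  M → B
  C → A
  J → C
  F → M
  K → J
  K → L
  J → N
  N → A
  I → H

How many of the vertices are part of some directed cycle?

10

A vertex is on a directed cycle iff it belongs to a strongly connected component of size ≥ 2 (or has a self-loop).
The vertices on cycles are {A, C, D, E, F, H, I, J, K, N} — 10 in total.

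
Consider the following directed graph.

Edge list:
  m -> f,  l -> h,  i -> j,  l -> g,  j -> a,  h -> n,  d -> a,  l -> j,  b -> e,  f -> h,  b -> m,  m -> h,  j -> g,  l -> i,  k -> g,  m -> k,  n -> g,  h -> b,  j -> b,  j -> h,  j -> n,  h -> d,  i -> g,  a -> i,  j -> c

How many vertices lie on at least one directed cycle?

8

A vertex is on a directed cycle iff it belongs to a strongly connected component of size ≥ 2 (or has a self-loop).
The vertices on cycles are {a, b, d, f, h, i, j, m} — 8 in total.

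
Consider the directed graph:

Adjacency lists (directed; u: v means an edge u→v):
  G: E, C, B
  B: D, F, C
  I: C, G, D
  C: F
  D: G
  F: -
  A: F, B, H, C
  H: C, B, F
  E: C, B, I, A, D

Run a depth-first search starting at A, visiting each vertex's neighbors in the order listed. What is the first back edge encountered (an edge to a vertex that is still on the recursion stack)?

E→B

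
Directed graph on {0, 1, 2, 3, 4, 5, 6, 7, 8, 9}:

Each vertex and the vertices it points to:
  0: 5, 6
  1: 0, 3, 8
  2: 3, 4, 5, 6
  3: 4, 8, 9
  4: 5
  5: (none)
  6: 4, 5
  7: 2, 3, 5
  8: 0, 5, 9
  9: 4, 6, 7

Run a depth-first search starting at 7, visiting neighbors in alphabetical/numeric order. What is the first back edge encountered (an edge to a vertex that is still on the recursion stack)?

9->7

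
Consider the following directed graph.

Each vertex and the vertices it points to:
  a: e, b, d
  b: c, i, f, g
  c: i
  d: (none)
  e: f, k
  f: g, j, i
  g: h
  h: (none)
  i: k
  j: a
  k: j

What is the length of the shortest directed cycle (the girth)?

For each vertex v, BFS finds the shortest path from v back to v.
The shortest such closed walk is a → e → k → j → a, length 4.

4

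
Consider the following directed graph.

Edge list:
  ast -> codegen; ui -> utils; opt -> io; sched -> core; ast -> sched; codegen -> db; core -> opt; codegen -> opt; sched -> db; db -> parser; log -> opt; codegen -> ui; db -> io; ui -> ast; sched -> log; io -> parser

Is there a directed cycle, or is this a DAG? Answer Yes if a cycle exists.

DFS with white/gray/black marking, starting from ast:
ast gray
  codegen gray
    opt gray
      io gray
        parser gray
        parser black
      io black
    opt black
    ui gray
      ui→ast: ast is gray → back edge
Back edge found, so a cycle exists: ast → codegen → ui → ast.

Yes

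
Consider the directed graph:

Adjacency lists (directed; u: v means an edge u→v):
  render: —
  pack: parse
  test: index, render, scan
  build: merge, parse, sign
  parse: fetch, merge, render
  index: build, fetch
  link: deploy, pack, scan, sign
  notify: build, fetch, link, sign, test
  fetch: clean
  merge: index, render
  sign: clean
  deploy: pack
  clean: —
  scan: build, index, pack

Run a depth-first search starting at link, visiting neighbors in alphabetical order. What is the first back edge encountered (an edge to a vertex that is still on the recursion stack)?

build->merge

DFS from link (visiting neighbors in alphabetical order); mark gray on enter, black on exit:
link gray
  deploy gray
    pack gray
      parse gray
        fetch gray
          clean gray
          clean black
        fetch black
        merge gray
          index gray
            build gray
              build→merge: merge is gray → back edge
First back edge: build → merge.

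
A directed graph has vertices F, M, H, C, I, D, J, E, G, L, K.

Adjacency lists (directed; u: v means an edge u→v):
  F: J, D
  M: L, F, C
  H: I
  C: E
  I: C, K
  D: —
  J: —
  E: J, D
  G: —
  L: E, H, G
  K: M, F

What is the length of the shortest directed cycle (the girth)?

5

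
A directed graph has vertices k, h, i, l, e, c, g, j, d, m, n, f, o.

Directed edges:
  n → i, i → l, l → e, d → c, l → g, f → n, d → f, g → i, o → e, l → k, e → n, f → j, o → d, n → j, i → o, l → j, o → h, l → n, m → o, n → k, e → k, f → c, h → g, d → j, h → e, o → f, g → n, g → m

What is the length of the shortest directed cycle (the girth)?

3

For each vertex v, BFS finds the shortest path from v back to v.
The shortest such closed walk is l → n → i → l, length 3.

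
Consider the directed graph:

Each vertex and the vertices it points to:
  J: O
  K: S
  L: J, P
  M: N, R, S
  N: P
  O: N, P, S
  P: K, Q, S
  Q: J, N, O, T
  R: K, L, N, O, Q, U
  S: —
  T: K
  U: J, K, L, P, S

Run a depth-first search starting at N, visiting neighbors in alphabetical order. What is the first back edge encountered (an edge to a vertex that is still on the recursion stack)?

O→N

DFS from N (visiting neighbors in alphabetical order); mark gray on enter, black on exit:
N gray
  P gray
    K gray
      S gray
      S black
    K black
    Q gray
      J gray
        O gray
          O→N: N is gray → back edge
First back edge: O → N.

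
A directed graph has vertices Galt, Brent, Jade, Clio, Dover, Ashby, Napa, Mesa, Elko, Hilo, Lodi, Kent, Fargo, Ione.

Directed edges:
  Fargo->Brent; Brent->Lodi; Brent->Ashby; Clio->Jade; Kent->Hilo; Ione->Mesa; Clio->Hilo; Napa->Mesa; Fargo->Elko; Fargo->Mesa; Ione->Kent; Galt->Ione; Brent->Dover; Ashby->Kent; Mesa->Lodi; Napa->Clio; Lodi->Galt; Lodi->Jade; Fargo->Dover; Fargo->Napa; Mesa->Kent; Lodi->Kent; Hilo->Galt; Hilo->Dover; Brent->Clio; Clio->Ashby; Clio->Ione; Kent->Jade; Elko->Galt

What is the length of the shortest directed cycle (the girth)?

4

For each vertex v, BFS finds the shortest path from v back to v.
The shortest such closed walk is Hilo → Galt → Ione → Kent → Hilo, length 4.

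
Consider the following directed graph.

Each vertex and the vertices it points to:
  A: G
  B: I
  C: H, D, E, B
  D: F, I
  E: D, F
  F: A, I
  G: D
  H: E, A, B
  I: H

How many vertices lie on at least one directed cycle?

A vertex is on a directed cycle iff it belongs to a strongly connected component of size ≥ 2 (or has a self-loop).
The vertices on cycles are {A, B, D, E, F, G, H, I} — 8 in total.

8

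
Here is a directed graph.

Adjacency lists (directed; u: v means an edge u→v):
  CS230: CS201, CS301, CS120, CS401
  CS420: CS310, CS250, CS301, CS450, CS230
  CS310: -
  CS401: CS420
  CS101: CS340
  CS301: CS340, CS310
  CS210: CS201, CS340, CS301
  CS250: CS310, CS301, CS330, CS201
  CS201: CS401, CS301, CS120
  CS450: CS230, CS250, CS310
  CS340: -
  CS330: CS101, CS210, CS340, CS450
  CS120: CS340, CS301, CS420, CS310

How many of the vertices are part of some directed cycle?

A vertex is on a directed cycle iff it belongs to a strongly connected component of size ≥ 2 (or has a self-loop).
The vertices on cycles are {CS120, CS201, CS210, CS230, CS250, CS330, CS401, CS420, CS450} — 9 in total.

9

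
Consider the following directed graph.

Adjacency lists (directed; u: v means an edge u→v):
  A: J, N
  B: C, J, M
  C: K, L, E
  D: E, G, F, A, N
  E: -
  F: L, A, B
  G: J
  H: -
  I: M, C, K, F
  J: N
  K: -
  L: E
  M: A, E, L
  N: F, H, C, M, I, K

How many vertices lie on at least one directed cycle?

A vertex is on a directed cycle iff it belongs to a strongly connected component of size ≥ 2 (or has a self-loop).
The vertices on cycles are {A, B, F, I, J, M, N} — 7 in total.

7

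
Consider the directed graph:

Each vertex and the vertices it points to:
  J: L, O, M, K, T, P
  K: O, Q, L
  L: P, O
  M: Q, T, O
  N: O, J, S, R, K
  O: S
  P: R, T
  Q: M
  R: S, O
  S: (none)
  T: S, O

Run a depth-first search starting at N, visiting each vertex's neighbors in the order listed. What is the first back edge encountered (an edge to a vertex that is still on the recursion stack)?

Q→M

DFS from N (visiting each vertex's neighbors in the order listed); mark gray on enter, black on exit:
N gray
  O gray
    S gray
    S black
  O black
  J gray
    L gray
      P gray
        R gray
          R→S: S black — skip
          R→O: O black — skip
        R black
        T gray
          T→S: S black — skip
          T→O: O black — skip
        T black
      P black
      L→O: O black — skip
    L black
    J→O: O black — skip
    M gray
      Q gray
        Q→M: M is gray → back edge
First back edge: Q → M.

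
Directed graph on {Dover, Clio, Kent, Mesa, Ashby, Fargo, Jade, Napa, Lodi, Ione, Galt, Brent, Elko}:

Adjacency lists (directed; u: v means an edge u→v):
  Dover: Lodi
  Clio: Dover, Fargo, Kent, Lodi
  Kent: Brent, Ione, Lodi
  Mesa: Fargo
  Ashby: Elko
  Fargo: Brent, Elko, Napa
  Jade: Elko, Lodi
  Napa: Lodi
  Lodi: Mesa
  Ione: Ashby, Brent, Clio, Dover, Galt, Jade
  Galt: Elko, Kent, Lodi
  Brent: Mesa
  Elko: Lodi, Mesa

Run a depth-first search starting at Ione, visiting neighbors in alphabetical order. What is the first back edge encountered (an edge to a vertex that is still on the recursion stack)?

Brent→Mesa

DFS from Ione (visiting neighbors in alphabetical order); mark gray on enter, black on exit:
Ione gray
  Ashby gray
    Elko gray
      Lodi gray
        Mesa gray
          Fargo gray
            Brent gray
              Brent→Mesa: Mesa is gray → back edge
First back edge: Brent → Mesa.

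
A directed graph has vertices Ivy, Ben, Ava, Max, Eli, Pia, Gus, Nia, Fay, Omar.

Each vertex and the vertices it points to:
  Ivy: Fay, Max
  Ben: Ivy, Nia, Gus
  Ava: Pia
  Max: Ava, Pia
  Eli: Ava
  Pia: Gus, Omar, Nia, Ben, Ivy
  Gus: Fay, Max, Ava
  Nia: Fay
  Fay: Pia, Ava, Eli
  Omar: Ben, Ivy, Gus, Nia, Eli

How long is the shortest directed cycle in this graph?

3

For each vertex v, BFS finds the shortest path from v back to v.
The shortest such closed walk is Pia → Ivy → Fay → Pia, length 3.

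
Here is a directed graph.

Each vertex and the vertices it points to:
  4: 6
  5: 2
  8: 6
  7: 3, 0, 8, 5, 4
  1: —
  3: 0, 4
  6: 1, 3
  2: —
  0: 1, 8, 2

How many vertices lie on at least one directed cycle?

5

A vertex is on a directed cycle iff it belongs to a strongly connected component of size ≥ 2 (or has a self-loop).
The vertices on cycles are {0, 3, 4, 6, 8} — 5 in total.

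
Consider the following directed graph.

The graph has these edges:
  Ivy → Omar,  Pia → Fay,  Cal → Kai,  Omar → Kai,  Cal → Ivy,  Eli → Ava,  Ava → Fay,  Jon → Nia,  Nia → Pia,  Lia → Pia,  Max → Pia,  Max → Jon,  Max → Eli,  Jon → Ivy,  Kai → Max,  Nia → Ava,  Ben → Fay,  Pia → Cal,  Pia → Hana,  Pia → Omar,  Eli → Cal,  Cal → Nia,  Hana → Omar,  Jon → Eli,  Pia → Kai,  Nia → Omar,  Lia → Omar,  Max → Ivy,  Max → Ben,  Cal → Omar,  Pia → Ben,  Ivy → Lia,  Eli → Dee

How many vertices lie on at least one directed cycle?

11

A vertex is on a directed cycle iff it belongs to a strongly connected component of size ≥ 2 (or has a self-loop).
The vertices on cycles are {Cal, Eli, Ivy, Jon, Kai, Lia, Max, Nia, Pia, Hana, Omar} — 11 in total.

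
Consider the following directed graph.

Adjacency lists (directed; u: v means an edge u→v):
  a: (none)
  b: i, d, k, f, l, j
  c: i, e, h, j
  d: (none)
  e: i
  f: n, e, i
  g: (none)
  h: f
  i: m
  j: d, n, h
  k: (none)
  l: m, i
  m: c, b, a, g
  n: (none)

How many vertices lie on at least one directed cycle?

9

A vertex is on a directed cycle iff it belongs to a strongly connected component of size ≥ 2 (or has a self-loop).
The vertices on cycles are {b, c, e, f, h, i, j, l, m} — 9 in total.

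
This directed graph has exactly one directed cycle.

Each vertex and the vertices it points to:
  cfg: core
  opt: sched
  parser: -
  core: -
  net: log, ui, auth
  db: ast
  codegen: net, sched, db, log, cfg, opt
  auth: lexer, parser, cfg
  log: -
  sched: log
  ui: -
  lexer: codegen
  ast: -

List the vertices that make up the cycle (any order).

net, auth, lexer, codegen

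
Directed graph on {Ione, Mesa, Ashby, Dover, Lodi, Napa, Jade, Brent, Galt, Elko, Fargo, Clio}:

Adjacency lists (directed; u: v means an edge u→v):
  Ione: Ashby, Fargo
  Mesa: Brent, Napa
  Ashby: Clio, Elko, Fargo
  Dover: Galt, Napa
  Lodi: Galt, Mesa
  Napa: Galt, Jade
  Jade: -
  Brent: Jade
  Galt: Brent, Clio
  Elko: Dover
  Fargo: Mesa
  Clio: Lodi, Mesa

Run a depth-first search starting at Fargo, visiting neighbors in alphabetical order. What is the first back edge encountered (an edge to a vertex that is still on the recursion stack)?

DFS from Fargo (visiting neighbors in alphabetical order); mark gray on enter, black on exit:
Fargo gray
  Mesa gray
    Brent gray
      Jade gray
      Jade black
    Brent black
    Napa gray
      Galt gray
        Galt→Brent: Brent black — skip
        Clio gray
          Lodi gray
            Lodi→Galt: Galt is gray → back edge
First back edge: Lodi → Galt.

Lodi→Galt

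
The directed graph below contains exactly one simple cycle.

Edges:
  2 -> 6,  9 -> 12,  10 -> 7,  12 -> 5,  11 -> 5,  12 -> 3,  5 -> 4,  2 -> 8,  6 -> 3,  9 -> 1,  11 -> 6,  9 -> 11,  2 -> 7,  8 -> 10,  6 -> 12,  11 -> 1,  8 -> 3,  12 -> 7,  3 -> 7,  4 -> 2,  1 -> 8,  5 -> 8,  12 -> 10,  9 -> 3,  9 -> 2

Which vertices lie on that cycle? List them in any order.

2, 4, 5, 6, 12

DFS with gray/black marking from 5:
5 gray
  8 gray
    3 gray
      7 gray
      7 black
    3 black
    10 gray
      10→7: 7 black — skip
    10 black
  8 black
  4 gray
    2 gray
      2→8: 8 black — skip
      6 gray
        6→3: 3 black — skip
        12 gray
          12→10: 10 black — skip
          12→7: 7 black — skip
          12→5: 5 is gray → back edge
Back edge closes the cycle 5 → 4 → 2 → 6 → 12 → 5; its vertices are {2, 4, 5, 6, 12}.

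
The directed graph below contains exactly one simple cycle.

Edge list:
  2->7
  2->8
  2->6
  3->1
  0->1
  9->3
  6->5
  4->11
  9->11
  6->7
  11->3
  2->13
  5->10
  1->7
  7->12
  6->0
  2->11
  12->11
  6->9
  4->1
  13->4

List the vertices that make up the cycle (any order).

DFS with gray/black marking from 7:
7 gray
  12 gray
    11 gray
      3 gray
        1 gray
          1→7: 7 is gray → back edge
Back edge closes the cycle 7 → 12 → 11 → 3 → 1 → 7; its vertices are {1, 3, 7, 11, 12}.

1, 3, 7, 11, 12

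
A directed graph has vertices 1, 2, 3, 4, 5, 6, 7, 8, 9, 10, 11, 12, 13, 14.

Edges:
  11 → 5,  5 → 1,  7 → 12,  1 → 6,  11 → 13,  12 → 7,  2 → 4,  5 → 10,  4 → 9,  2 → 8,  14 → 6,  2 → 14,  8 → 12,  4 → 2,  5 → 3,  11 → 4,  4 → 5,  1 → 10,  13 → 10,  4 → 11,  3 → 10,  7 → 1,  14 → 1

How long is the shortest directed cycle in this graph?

For each vertex v, BFS finds the shortest path from v back to v.
The shortest such closed walk is 4 → 11 → 4, length 2.

2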